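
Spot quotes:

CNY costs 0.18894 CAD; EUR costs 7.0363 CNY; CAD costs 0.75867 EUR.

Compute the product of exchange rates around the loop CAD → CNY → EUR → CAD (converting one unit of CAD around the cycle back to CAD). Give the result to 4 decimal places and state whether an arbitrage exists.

Around CAD → CNY → EUR → CAD: 1 ÷ 0.18894 ÷ 7.0363 ÷ 0.75867 = 0.991468
Product < 1; profitable direction is CAD → EUR → CNY → CAD.

0.9915 (arbitrage exists)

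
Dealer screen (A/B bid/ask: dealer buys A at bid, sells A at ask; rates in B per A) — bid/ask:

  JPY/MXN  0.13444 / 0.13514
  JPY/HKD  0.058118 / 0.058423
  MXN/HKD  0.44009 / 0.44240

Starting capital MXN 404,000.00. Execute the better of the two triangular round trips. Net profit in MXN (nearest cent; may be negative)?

Best loop MXN → HKD → JPY → MXN:
MXN 404,000.00 × 0.44009 (sell MXN at bid) = HKD 177,796.36
HKD 177,796.36 ÷ 0.058423 (buy JPY at ask) = JPY 3,043,260
JPY 3,043,260 × 0.13444 (sell JPY at bid) = MXN 409,135.83

Net profit: MXN 5,135.83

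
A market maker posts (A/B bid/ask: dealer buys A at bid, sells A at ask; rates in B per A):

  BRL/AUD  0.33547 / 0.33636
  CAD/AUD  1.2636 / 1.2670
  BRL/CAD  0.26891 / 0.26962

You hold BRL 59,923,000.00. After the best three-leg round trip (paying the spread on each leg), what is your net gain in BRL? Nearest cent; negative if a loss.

Net profit: BRL 611,892.29

Best loop BRL → CAD → AUD → BRL:
BRL 59,923,000.00 × 0.26891 (sell BRL at bid) = CAD 16,113,893.93
CAD 16,113,893.93 × 1.2636 (sell CAD at bid) = AUD 20,361,516.37
AUD 20,361,516.37 ÷ 0.33636 (buy BRL at ask) = BRL 60,534,892.29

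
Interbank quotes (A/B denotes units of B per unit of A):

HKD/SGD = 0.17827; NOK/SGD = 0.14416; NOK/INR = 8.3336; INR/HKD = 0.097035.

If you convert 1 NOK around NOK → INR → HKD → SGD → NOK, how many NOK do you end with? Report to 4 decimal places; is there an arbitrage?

Around NOK → INR → HKD → SGD → NOK: 1 × 8.3336 × 0.097035 × 0.17827 ÷ 0.14416 = 0.999987
Product ≈ 1 (deviation 0.001%, within rounding noise).

1.0000 (no arbitrage)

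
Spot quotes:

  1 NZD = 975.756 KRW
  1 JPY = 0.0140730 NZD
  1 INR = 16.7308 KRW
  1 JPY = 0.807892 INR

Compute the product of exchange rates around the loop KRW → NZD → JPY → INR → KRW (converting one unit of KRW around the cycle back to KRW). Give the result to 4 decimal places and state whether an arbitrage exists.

0.9843 (arbitrage exists)

Around KRW → NZD → JPY → INR → KRW: 1 ÷ 975.756 ÷ 0.0140730 × 0.807892 × 16.7308 = 0.984333
Product < 1; profitable direction is KRW → INR → JPY → NZD → KRW.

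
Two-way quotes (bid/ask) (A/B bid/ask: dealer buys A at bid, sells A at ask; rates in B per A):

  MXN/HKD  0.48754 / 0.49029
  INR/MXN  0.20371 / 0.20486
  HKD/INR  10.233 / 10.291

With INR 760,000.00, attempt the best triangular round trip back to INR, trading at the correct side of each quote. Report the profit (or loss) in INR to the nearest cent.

Net profit: INR 12,394.49

Best loop INR → MXN → HKD → INR:
INR 760,000.00 × 0.20371 (sell INR at bid) = MXN 154,819.60
MXN 154,819.60 × 0.48754 (sell MXN at bid) = HKD 75,480.75
HKD 75,480.75 × 10.233 (sell HKD at bid) = INR 772,394.49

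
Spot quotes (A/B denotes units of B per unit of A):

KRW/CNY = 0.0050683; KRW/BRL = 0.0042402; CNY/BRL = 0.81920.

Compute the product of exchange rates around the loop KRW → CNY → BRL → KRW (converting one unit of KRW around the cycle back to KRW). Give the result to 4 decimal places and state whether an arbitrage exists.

0.9792 (arbitrage exists)

Around KRW → CNY → BRL → KRW: 1 × 0.0050683 × 0.81920 ÷ 0.0042402 = 0.979188
Product < 1; profitable direction is KRW → BRL → CNY → KRW.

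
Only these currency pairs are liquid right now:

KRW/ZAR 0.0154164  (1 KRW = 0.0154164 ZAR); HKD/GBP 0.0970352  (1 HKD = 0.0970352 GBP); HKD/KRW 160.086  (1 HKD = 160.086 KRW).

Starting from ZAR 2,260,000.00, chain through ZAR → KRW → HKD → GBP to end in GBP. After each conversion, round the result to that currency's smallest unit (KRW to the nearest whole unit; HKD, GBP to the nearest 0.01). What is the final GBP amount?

ZAR 2,260,000.00 ÷ 0.0154164 = KRW 146,597,130
KRW 146,597,130 ÷ 160.086 = HKD 915,739.85
HKD 915,739.85 × 0.0970352 = GBP 88,859.00

GBP 88,859.00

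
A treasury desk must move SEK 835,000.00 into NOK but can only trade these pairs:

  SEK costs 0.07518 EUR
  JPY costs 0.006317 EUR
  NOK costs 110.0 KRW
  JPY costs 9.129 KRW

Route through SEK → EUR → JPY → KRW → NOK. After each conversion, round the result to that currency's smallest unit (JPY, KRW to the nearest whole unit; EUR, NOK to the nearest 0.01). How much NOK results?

SEK 835,000.00 × 0.07518 = EUR 62,775.30
EUR 62,775.30 ÷ 0.006317 = JPY 9,937,518
JPY 9,937,518 × 9.129 = KRW 90,719,602
KRW 90,719,602 ÷ 110.0 = NOK 824,723.65

NOK 824,723.65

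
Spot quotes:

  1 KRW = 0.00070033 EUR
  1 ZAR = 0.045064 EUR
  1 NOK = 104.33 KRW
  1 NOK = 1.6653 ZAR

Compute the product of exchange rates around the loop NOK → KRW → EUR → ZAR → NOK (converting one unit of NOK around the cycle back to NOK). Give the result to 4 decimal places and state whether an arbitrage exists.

Around NOK → KRW → EUR → ZAR → NOK: 1 × 104.33 × 0.00070033 ÷ 0.045064 ÷ 1.6653 = 0.973621
Product < 1; profitable direction is NOK → ZAR → EUR → KRW → NOK.

0.9736 (arbitrage exists)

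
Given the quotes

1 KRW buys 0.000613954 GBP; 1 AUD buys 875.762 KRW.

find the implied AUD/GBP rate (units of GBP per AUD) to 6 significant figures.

AUD/GBP = 0.537678

1 AUD × 875.762 = 875.762 KRW
875.762 KRW × 0.000613954 = 0.537678 GBP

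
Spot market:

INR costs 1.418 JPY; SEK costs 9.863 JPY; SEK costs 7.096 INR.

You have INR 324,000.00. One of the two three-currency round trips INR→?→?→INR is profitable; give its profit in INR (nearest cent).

Profit: INR 6,541.36

Profitable loop is INR → JPY → SEK → INR:
INR 324,000.00 × 1.418 = JPY 459,432
JPY 459,432 ÷ 9.863 = SEK 46,581.36
SEK 46,581.36 × 7.096 = INR 330,541.36
Profit = INR 330,541.36 − INR 324,000.00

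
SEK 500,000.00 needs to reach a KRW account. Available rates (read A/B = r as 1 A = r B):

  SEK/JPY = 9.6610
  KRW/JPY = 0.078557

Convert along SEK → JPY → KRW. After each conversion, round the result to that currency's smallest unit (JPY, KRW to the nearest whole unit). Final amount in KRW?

KRW 61,490,383

SEK 500,000.00 × 9.6610 = JPY 4,830,500
JPY 4,830,500 ÷ 0.078557 = KRW 61,490,383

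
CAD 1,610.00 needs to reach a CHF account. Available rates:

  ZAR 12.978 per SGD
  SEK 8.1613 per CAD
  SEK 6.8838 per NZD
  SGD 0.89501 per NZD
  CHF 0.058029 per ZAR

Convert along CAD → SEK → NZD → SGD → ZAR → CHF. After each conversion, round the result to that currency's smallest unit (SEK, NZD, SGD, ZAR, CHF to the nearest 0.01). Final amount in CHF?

CHF 1,286.58

CAD 1,610.00 × 8.1613 = SEK 13,139.69
SEK 13,139.69 ÷ 6.8838 = NZD 1,908.78
NZD 1,908.78 × 0.89501 = SGD 1,708.38
SGD 1,708.38 × 12.978 = ZAR 22,171.36
ZAR 22,171.36 × 0.058029 = CHF 1,286.58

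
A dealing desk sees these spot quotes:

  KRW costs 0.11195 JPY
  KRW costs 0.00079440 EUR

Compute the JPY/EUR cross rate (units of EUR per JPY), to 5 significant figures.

1 JPY ÷ 0.11195 = 8.93256 KRW
8.93256 KRW × 0.00079440 = 0.00709603 EUR

JPY/EUR = 0.0070960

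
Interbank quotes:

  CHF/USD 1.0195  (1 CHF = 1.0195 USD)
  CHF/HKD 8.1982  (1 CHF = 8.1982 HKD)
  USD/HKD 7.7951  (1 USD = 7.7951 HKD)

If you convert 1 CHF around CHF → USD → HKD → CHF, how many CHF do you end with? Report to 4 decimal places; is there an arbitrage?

0.9694 (arbitrage exists)

Around CHF → USD → HKD → CHF: 1 × 1.0195 × 7.7951 ÷ 8.1982 = 0.969372
Product < 1; profitable direction is CHF → HKD → USD → CHF.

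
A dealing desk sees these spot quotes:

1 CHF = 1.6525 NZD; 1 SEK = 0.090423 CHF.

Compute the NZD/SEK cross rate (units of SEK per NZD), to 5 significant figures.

NZD/SEK = 6.6924

1 NZD ÷ 1.6525 = 0.605144 CHF
0.605144 CHF ÷ 0.090423 = 6.69237 SEK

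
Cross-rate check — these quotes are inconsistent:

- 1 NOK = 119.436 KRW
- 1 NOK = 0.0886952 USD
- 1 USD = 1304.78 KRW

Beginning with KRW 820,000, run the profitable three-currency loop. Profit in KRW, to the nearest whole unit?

Profitable loop is KRW → USD → NOK → KRW:
KRW 820,000 ÷ 1304.78 = USD 628.46
USD 628.46 ÷ 0.0886952 = NOK 7,085.60
NOK 7,085.60 × 119.436 = KRW 846,275
Profit = KRW 846,275 − KRW 820,000

Profit: KRW 26,275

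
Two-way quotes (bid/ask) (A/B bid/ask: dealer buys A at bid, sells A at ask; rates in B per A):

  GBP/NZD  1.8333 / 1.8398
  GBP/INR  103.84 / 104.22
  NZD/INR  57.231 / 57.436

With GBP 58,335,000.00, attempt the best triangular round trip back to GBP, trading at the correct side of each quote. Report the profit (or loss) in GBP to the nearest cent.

Net profit: GBP 392,701.85

Best loop GBP → NZD → INR → GBP:
GBP 58,335,000.00 × 1.8333 (sell GBP at bid) = NZD 106,945,555.50
NZD 106,945,555.50 × 57.231 (sell NZD at bid) = INR 6,120,601,086.82
INR 6,120,601,086.82 ÷ 104.22 (buy GBP at ask) = GBP 58,727,701.85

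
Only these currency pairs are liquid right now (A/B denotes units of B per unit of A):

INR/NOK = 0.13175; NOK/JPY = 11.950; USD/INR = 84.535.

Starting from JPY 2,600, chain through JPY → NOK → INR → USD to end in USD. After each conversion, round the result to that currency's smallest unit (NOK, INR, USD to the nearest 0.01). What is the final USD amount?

USD 19.53

JPY 2,600 ÷ 11.950 = NOK 217.57
NOK 217.57 ÷ 0.13175 = INR 1,651.39
INR 1,651.39 ÷ 84.535 = USD 19.53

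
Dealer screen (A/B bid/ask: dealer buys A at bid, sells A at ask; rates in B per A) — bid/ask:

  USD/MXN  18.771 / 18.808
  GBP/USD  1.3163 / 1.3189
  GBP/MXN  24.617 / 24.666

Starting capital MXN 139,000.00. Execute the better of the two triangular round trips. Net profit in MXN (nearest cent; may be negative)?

Net profit: MXN 238.19

Best loop MXN → GBP → USD → MXN:
MXN 139,000.00 ÷ 24.666 (buy GBP at ask) = GBP 5,635.29
GBP 5,635.29 × 1.3163 (sell GBP at bid) = USD 7,417.73
USD 7,417.73 × 18.771 (sell USD at bid) = MXN 139,238.19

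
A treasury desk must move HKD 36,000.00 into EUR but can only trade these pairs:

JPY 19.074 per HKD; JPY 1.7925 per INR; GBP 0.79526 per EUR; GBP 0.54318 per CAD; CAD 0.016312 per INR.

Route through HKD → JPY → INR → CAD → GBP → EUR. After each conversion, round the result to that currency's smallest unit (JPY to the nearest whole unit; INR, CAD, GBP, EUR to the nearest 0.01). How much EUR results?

EUR 4,268.03

HKD 36,000.00 × 19.074 = JPY 686,664
JPY 686,664 ÷ 1.7925 = INR 383,076.15
INR 383,076.15 × 0.016312 = CAD 6,248.74
CAD 6,248.74 × 0.54318 = GBP 3,394.19
GBP 3,394.19 ÷ 0.79526 = EUR 4,268.03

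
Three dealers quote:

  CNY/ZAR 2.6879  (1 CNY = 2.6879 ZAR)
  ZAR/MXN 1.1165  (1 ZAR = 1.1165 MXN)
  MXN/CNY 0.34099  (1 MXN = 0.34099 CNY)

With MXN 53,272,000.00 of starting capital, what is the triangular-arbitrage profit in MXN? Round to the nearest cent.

Profit: MXN 1,242,556.03

Profitable loop is MXN → CNY → ZAR → MXN:
MXN 53,272,000.00 × 0.34099 = CNY 18,165,219.28
CNY 18,165,219.28 × 2.6879 = ZAR 48,826,292.90
ZAR 48,826,292.90 × 1.1165 = MXN 54,514,556.03
Profit = MXN 54,514,556.03 − MXN 53,272,000.00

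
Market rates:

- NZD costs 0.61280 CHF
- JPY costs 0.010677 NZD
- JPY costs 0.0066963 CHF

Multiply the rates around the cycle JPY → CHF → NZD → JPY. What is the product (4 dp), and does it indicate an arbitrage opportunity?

Around JPY → CHF → NZD → JPY: 1 × 0.0066963 ÷ 0.61280 ÷ 0.010677 = 1.023451
Product > 1; profitable direction is JPY → CHF → NZD → JPY.

1.0235 (arbitrage exists)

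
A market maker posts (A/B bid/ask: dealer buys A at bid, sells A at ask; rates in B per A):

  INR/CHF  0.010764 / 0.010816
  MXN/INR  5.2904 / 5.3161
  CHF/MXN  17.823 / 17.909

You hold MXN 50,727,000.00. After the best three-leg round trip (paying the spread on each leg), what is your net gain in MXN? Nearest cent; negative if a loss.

Best loop MXN → INR → CHF → MXN:
MXN 50,727,000.00 × 5.2904 (sell MXN at bid) = INR 268,366,120.80
INR 268,366,120.80 × 0.010764 (sell INR at bid) = CHF 2,888,692.92
CHF 2,888,692.92 × 17.823 (sell CHF at bid) = MXN 51,485,173.99

Net profit: MXN 758,173.99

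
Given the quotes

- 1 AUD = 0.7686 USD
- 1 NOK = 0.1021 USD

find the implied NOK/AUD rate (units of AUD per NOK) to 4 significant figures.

1 NOK × 0.1021 = 0.1021 USD
0.1021 USD ÷ 0.7686 = 0.132839 AUD

NOK/AUD = 0.1328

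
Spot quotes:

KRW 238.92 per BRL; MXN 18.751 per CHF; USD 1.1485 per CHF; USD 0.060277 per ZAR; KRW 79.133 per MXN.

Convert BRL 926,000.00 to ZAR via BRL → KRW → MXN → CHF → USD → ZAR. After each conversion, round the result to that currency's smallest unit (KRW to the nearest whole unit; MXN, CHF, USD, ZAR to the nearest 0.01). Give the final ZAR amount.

BRL 926,000.00 × 238.92 = KRW 221,239,920
KRW 221,239,920 ÷ 79.133 = MXN 2,795,798.47
MXN 2,795,798.47 ÷ 18.751 = CHF 149,101.30
CHF 149,101.30 × 1.1485 = USD 171,242.84
USD 171,242.84 ÷ 0.060277 = ZAR 2,840,931.70

ZAR 2,840,931.70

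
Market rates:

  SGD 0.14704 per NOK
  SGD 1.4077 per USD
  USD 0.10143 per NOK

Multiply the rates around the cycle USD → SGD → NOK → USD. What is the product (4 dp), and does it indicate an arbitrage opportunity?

Around USD → SGD → NOK → USD: 1 × 1.4077 ÷ 0.14704 × 0.10143 = 0.971049
Product < 1; profitable direction is USD → NOK → SGD → USD.

0.9710 (arbitrage exists)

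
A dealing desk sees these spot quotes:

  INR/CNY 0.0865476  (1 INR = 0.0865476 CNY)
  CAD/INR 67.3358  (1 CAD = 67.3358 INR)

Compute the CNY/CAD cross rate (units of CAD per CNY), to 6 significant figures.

CNY/CAD = 0.171593

1 CNY ÷ 0.0865476 = 11.5543 INR
11.5543 INR ÷ 67.3358 = 0.171593 CAD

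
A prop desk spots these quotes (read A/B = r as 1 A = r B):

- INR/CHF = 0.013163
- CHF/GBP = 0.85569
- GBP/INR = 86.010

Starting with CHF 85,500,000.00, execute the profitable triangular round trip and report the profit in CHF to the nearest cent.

Profit: CHF 2,756,322.90

Profitable loop is CHF → INR → GBP → CHF:
CHF 85,500,000.00 ÷ 0.013163 = INR 6,495,479,753.86
INR 6,495,479,753.86 ÷ 86.010 = GBP 75,520,052.95
GBP 75,520,052.95 ÷ 0.85569 = CHF 88,256,322.90
Profit = CHF 88,256,322.90 − CHF 85,500,000.00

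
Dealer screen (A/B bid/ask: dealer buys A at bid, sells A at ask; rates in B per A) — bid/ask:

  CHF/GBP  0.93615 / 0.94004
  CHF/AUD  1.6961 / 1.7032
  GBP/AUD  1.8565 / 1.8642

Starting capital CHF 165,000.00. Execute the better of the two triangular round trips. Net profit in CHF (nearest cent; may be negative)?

Net profit: CHF 3,367.67

Best loop CHF → GBP → AUD → CHF:
CHF 165,000.00 × 0.93615 (sell CHF at bid) = GBP 154,464.75
GBP 154,464.75 × 1.8565 (sell GBP at bid) = AUD 286,763.81
AUD 286,763.81 ÷ 1.7032 (buy CHF at ask) = CHF 168,367.67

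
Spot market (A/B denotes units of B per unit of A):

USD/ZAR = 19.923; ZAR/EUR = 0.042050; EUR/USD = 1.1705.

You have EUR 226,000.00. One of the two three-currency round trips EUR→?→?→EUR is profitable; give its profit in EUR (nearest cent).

Profitable loop is EUR → ZAR → USD → EUR:
EUR 226,000.00 ÷ 0.042050 = ZAR 5,374,554.10
ZAR 5,374,554.10 ÷ 19.923 = USD 269,766.31
USD 269,766.31 ÷ 1.1705 = EUR 230,471.00
Profit = EUR 230,471.00 − EUR 226,000.00

Profit: EUR 4,471.00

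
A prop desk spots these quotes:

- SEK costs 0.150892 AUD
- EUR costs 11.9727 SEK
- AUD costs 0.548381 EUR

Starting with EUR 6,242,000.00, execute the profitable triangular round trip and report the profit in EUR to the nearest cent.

Profit: EUR 58,616.55

Profitable loop is EUR → AUD → SEK → EUR:
EUR 6,242,000.00 ÷ 0.548381 = AUD 11,382,597.14
AUD 11,382,597.14 ÷ 0.150892 = SEK 75,435,391.78
SEK 75,435,391.78 ÷ 11.9727 = EUR 6,300,616.55
Profit = EUR 6,300,616.55 − EUR 6,242,000.00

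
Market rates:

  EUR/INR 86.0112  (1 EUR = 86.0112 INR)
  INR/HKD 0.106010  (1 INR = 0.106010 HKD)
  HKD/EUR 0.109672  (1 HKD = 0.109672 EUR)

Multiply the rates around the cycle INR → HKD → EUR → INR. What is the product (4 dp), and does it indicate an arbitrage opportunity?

1.0000 (no arbitrage)

Around INR → HKD → EUR → INR: 1 × 0.106010 × 0.109672 × 86.0112 = 0.999994
Product ≈ 1 (deviation 0.001%, within rounding noise).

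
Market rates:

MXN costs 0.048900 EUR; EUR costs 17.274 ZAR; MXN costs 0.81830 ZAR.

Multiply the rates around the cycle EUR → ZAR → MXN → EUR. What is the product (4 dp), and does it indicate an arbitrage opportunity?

Around EUR → ZAR → MXN → EUR: 1 × 17.274 ÷ 0.81830 × 0.048900 = 1.032260
Product > 1; profitable direction is EUR → ZAR → MXN → EUR.

1.0323 (arbitrage exists)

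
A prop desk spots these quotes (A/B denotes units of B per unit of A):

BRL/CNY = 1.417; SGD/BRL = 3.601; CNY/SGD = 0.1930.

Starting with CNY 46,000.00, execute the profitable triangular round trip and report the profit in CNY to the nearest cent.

Profitable loop is CNY → BRL → SGD → CNY:
CNY 46,000.00 ÷ 1.417 = BRL 32,462.95
BRL 32,462.95 ÷ 3.601 = SGD 9,014.98
SGD 9,014.98 ÷ 0.1930 = CNY 46,709.75
Profit = CNY 46,709.75 − CNY 46,000.00

Profit: CNY 709.75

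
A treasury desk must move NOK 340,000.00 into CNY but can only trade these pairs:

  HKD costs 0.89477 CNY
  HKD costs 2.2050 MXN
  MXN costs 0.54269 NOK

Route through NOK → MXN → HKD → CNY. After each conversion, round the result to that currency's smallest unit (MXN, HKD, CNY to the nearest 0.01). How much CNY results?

CNY 254,231.83

NOK 340,000.00 ÷ 0.54269 = MXN 626,508.69
MXN 626,508.69 ÷ 2.2050 = HKD 284,130.93
HKD 284,130.93 × 0.89477 = CNY 254,231.83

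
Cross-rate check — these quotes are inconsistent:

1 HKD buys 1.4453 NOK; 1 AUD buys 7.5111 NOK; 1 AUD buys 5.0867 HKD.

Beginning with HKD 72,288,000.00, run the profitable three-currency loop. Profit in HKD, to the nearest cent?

Profit: HKD 1,566,272.72

Profitable loop is HKD → AUD → NOK → HKD:
HKD 72,288,000.00 ÷ 5.0867 = AUD 14,211,178.17
AUD 14,211,178.17 × 7.5111 = NOK 106,741,580.36
NOK 106,741,580.36 ÷ 1.4453 = HKD 73,854,272.72
Profit = HKD 73,854,272.72 − HKD 72,288,000.00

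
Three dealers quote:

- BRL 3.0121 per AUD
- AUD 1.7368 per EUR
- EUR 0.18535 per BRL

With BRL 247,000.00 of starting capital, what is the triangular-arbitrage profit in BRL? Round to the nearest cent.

Profit: BRL 7,732.97

Profitable loop is BRL → AUD → EUR → BRL:
BRL 247,000.00 ÷ 3.0121 = AUD 82,002.59
AUD 82,002.59 ÷ 1.7368 = EUR 47,214.76
EUR 47,214.76 ÷ 0.18535 = BRL 254,732.97
Profit = BRL 254,732.97 − BRL 247,000.00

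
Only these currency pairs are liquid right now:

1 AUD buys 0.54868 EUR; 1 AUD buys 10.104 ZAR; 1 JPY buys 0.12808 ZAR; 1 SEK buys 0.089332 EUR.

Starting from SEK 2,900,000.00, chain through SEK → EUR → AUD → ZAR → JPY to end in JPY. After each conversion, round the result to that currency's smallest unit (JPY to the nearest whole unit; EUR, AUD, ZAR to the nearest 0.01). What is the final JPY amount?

SEK 2,900,000.00 × 0.089332 = EUR 259,062.80
EUR 259,062.80 ÷ 0.54868 = AUD 472,156.45
AUD 472,156.45 × 10.104 = ZAR 4,770,668.77
ZAR 4,770,668.77 ÷ 0.12808 = JPY 37,247,570

JPY 37,247,570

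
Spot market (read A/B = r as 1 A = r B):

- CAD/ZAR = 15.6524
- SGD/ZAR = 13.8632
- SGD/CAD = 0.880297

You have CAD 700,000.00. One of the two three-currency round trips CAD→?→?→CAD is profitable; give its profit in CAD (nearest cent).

Profitable loop is CAD → SGD → ZAR → CAD:
CAD 700,000.00 ÷ 0.880297 = SGD 795,186.17
SGD 795,186.17 × 13.8632 = ZAR 11,023,824.91
ZAR 11,023,824.91 ÷ 15.6524 = CAD 704,289.75
Profit = CAD 704,289.75 − CAD 700,000.00

Profit: CAD 4,289.75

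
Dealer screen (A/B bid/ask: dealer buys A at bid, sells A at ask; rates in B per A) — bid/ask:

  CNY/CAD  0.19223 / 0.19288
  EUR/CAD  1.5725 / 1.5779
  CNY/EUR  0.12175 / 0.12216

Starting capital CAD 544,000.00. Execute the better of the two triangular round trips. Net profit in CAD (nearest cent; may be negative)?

Net result: CAD -1,485.23 (no profitable arbitrage after spreads)

Best loop CAD → EUR → CNY → CAD:
CAD 544,000.00 ÷ 1.5779 (buy EUR at ask) = EUR 344,762.03
EUR 344,762.03 ÷ 0.12216 (buy CNY at ask) = CNY 2,822,216.97
CNY 2,822,216.97 × 0.19223 (sell CNY at bid) = CAD 542,514.77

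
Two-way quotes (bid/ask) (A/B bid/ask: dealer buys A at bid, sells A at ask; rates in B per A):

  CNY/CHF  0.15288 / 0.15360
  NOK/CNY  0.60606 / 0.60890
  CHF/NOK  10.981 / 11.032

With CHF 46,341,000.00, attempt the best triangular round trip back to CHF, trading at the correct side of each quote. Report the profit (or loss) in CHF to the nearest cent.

Net profit: CHF 808,119.67

Best loop CHF → NOK → CNY → CHF:
CHF 46,341,000.00 × 10.981 (sell CHF at bid) = NOK 508,870,521.00
NOK 508,870,521.00 × 0.60606 (sell NOK at bid) = CNY 308,406,067.96
CNY 308,406,067.96 × 0.15288 (sell CNY at bid) = CHF 47,149,119.67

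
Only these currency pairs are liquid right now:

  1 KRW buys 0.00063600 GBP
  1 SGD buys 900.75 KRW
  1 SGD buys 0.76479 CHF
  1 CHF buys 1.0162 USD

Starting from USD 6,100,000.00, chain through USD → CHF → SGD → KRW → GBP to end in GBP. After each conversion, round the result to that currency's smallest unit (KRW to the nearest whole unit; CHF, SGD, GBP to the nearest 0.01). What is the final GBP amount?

GBP 4,496,450.64

USD 6,100,000.00 ÷ 1.0162 = CHF 6,002,755.36
CHF 6,002,755.36 ÷ 0.76479 = SGD 7,848,893.63
SGD 7,848,893.63 × 900.75 = KRW 7,069,890,937
KRW 7,069,890,937 × 0.00063600 = GBP 4,496,450.64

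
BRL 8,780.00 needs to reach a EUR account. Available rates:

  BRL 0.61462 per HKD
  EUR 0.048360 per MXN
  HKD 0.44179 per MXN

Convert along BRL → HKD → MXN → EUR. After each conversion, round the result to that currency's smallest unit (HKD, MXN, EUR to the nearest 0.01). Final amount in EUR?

BRL 8,780.00 ÷ 0.61462 = HKD 14,285.25
HKD 14,285.25 ÷ 0.44179 = MXN 32,334.93
MXN 32,334.93 × 0.048360 = EUR 1,563.72

EUR 1,563.72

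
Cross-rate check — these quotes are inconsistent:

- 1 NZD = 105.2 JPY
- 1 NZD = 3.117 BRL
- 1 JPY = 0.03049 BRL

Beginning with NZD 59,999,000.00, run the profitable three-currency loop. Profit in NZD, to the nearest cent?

Profit: NZD 1,742,954.59

Profitable loop is NZD → JPY → BRL → NZD:
NZD 59,999,000.00 × 105.2 = JPY 6,311,894,800
JPY 6,311,894,800 × 0.03049 = BRL 192,449,672.45
BRL 192,449,672.45 ÷ 3.117 = NZD 61,741,954.59
Profit = NZD 61,741,954.59 − NZD 59,999,000.00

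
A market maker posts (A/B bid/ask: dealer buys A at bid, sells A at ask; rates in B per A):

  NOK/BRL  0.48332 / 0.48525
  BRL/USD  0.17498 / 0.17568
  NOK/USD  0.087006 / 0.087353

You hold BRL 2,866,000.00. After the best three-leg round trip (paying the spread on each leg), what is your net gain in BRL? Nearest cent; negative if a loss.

Best loop BRL → NOK → USD → BRL:
BRL 2,866,000.00 ÷ 0.48525 (buy NOK at ask) = NOK 5,906,233.90
NOK 5,906,233.90 × 0.087006 (sell NOK at bid) = USD 513,877.79
USD 513,877.79 ÷ 0.17568 (buy BRL at ask) = BRL 2,925,078.48

Net profit: BRL 59,078.48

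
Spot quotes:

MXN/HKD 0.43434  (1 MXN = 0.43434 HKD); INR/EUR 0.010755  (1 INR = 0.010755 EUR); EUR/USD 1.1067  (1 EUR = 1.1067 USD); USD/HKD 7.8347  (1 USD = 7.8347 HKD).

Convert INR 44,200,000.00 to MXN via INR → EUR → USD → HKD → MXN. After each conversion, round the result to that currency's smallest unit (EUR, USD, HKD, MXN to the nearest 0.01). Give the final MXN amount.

INR 44,200,000.00 × 0.010755 = EUR 475,371.00
EUR 475,371.00 × 1.1067 = USD 526,093.09
USD 526,093.09 × 7.8347 = HKD 4,121,781.53
HKD 4,121,781.53 ÷ 0.43434 = MXN 9,489,758.09

MXN 9,489,758.09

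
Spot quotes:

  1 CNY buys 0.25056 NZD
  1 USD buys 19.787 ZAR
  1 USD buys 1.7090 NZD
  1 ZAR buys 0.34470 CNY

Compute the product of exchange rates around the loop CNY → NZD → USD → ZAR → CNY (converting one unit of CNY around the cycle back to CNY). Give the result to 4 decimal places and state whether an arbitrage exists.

Around CNY → NZD → USD → ZAR → CNY: 1 × 0.25056 ÷ 1.7090 × 19.787 × 0.34470 = 0.999979
Product ≈ 1 (deviation 0.002%, within rounding noise).

1.0000 (no arbitrage)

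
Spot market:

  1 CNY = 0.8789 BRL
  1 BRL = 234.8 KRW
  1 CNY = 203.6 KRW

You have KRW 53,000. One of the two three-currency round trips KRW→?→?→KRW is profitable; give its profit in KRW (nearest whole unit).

Profit: KRW 720

Profitable loop is KRW → CNY → BRL → KRW:
KRW 53,000 ÷ 203.6 = CNY 260.31
CNY 260.31 × 0.8789 = BRL 228.79
BRL 228.79 × 234.8 = KRW 53,720
Profit = KRW 53,720 − KRW 53,000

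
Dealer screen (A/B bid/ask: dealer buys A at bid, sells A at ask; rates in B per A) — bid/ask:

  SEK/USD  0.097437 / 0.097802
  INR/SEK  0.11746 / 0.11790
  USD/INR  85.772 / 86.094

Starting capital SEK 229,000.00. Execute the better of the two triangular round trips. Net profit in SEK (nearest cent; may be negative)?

Net profit: SEK 1,675.28

Best loop SEK → INR → USD → SEK:
SEK 229,000.00 ÷ 0.11790 (buy INR at ask) = INR 1,942,324.00
INR 1,942,324.00 ÷ 86.094 (buy USD at ask) = USD 22,560.50
USD 22,560.50 ÷ 0.097802 (buy SEK at ask) = SEK 230,675.28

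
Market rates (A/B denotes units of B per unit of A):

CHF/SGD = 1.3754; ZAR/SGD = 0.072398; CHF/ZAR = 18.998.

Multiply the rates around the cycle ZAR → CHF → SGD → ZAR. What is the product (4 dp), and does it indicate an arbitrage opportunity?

1.0000 (no arbitrage)

Around ZAR → CHF → SGD → ZAR: 1 ÷ 18.998 × 1.3754 ÷ 0.072398 = 0.999987
Product ≈ 1 (deviation 0.001%, within rounding noise).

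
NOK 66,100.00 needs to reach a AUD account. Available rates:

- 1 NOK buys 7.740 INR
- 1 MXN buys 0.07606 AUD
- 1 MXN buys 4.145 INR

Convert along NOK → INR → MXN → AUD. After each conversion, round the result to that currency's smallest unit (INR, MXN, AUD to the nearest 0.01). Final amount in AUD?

AUD 9,388.02

NOK 66,100.00 × 7.740 = INR 511,614.00
INR 511,614.00 ÷ 4.145 = MXN 123,429.19
MXN 123,429.19 × 0.07606 = AUD 9,388.02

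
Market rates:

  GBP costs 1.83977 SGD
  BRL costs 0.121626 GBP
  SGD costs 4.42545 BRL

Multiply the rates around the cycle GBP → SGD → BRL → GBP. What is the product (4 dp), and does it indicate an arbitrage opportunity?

0.9903 (arbitrage exists)

Around GBP → SGD → BRL → GBP: 1 × 1.83977 × 4.42545 × 0.121626 = 0.990256
Product < 1; profitable direction is GBP → BRL → SGD → GBP.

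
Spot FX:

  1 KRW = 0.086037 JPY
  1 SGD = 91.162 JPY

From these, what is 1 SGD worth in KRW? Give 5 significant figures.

SGD/KRW = 1059.6

1 SGD × 91.162 = 91.162 JPY
91.162 JPY ÷ 0.086037 = 1059.57 KRW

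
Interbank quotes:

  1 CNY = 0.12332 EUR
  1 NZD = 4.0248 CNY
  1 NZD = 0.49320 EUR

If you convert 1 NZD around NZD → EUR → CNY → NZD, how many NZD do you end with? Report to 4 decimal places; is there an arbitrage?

0.9937 (arbitrage exists)

Around NZD → EUR → CNY → NZD: 1 × 0.49320 ÷ 0.12332 ÷ 4.0248 = 0.993677
Product < 1; profitable direction is NZD → CNY → EUR → NZD.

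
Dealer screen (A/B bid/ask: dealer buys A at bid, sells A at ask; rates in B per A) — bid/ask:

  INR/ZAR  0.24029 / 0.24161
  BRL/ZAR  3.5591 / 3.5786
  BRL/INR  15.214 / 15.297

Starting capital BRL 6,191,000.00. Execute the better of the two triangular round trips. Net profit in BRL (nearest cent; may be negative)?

Net profit: BRL 133,508.14

Best loop BRL → INR → ZAR → BRL:
BRL 6,191,000.00 × 15.214 (sell BRL at bid) = INR 94,189,874.00
INR 94,189,874.00 × 0.24029 (sell INR at bid) = ZAR 22,632,884.82
ZAR 22,632,884.82 ÷ 3.5786 (buy BRL at ask) = BRL 6,324,508.14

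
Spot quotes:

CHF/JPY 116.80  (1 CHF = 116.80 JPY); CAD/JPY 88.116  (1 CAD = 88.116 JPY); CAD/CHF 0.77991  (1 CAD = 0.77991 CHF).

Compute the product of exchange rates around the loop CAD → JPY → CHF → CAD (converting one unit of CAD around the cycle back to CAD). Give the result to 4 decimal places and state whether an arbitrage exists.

Around CAD → JPY → CHF → CAD: 1 × 88.116 ÷ 116.80 ÷ 0.77991 = 0.967314
Product < 1; profitable direction is CAD → CHF → JPY → CAD.

0.9673 (arbitrage exists)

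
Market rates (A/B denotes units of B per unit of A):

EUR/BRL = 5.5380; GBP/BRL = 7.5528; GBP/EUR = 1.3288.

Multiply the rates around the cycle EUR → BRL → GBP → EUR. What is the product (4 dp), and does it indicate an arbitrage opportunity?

0.9743 (arbitrage exists)

Around EUR → BRL → GBP → EUR: 1 × 5.5380 ÷ 7.5528 × 1.3288 = 0.974327
Product < 1; profitable direction is EUR → GBP → BRL → EUR.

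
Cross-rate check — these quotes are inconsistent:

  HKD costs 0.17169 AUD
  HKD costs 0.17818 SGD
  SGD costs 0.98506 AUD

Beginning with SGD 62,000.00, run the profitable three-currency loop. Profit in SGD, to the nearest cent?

Profitable loop is SGD → AUD → HKD → SGD:
SGD 62,000.00 × 0.98506 = AUD 61,073.72
AUD 61,073.72 ÷ 0.17169 = HKD 355,720.89
HKD 355,720.89 × 0.17818 = SGD 63,382.35
Profit = SGD 63,382.35 − SGD 62,000.00

Profit: SGD 1,382.35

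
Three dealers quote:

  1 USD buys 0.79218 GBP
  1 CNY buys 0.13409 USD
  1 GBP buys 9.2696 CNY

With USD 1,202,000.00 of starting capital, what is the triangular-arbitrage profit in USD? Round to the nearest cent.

Profit: USD 18,740.10

Profitable loop is USD → CNY → GBP → USD:
USD 1,202,000.00 ÷ 0.13409 = CNY 8,964,128.57
CNY 8,964,128.57 ÷ 9.2696 = GBP 967,045.89
GBP 967,045.89 ÷ 0.79218 = USD 1,220,740.10
Profit = USD 1,220,740.10 − USD 1,202,000.00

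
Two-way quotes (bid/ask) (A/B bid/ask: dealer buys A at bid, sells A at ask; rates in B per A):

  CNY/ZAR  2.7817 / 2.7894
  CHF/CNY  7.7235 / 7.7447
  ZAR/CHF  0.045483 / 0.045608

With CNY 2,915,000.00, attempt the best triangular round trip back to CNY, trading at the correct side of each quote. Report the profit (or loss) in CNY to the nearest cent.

Net profit: CNY 43,571.95

Best loop CNY → CHF → ZAR → CNY:
CNY 2,915,000.00 ÷ 7.7447 (buy CHF at ask) = CHF 376,386.43
CHF 376,386.43 ÷ 0.045608 (buy ZAR at ask) = ZAR 8,252,640.59
ZAR 8,252,640.59 ÷ 2.7894 (buy CNY at ask) = CNY 2,958,571.95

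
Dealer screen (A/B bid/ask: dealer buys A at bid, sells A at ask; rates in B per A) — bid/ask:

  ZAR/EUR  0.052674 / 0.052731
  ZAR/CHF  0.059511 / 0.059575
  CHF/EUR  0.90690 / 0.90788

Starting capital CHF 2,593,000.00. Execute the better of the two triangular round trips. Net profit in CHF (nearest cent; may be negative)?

Best loop CHF → EUR → ZAR → CHF:
CHF 2,593,000.00 × 0.90690 (sell CHF at bid) = EUR 2,351,591.70
EUR 2,351,591.70 ÷ 0.052731 (buy ZAR at ask) = ZAR 44,596,000.46
ZAR 44,596,000.46 × 0.059511 (sell ZAR at bid) = CHF 2,653,952.58

Net profit: CHF 60,952.58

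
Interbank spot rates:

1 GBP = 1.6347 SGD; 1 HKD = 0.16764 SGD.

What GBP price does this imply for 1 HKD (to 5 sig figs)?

HKD/GBP = 0.10255

1 HKD × 0.16764 = 0.16764 SGD
0.16764 SGD ÷ 1.6347 = 0.102551 GBP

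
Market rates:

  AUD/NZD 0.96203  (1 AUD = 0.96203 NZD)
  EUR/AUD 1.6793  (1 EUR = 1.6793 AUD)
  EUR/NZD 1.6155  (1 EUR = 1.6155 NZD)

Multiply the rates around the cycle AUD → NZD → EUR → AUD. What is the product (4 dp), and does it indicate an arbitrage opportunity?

Around AUD → NZD → EUR → AUD: 1 × 0.96203 ÷ 1.6155 × 1.6793 = 1.000023
Product ≈ 1 (deviation 0.002%, within rounding noise).

1.0000 (no arbitrage)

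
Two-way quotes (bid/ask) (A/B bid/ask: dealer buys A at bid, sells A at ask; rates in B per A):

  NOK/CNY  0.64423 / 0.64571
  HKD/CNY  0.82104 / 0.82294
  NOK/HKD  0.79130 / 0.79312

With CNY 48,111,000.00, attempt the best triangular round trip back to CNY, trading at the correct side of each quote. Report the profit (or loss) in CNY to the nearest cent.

Best loop CNY → NOK → HKD → CNY:
CNY 48,111,000.00 ÷ 0.64571 (buy NOK at ask) = NOK 74,508,680.37
NOK 74,508,680.37 × 0.79130 (sell NOK at bid) = HKD 58,958,718.77
HKD 58,958,718.77 × 0.82104 (sell HKD at bid) = CNY 48,407,466.46

Net profit: CNY 296,466.46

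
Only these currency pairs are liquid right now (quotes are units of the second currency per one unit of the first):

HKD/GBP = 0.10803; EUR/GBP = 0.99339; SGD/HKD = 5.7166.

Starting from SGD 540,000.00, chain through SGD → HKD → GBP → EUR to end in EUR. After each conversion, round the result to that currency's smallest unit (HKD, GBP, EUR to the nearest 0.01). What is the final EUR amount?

SGD 540,000.00 × 5.7166 = HKD 3,086,964.00
HKD 3,086,964.00 × 0.10803 = GBP 333,484.72
GBP 333,484.72 ÷ 0.99339 = EUR 335,703.72

EUR 335,703.72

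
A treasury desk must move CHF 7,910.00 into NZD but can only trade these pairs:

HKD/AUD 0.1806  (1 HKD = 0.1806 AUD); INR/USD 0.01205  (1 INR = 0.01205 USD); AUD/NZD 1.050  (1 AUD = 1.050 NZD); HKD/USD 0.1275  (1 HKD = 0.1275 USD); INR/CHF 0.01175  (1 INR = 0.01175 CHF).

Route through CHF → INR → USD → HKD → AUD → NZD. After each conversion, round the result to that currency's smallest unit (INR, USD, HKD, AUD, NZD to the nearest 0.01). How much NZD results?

NZD 12,064.87

CHF 7,910.00 ÷ 0.01175 = INR 673,191.49
INR 673,191.49 × 0.01205 = USD 8,111.96
USD 8,111.96 ÷ 0.1275 = HKD 63,623.22
HKD 63,623.22 × 0.1806 = AUD 11,490.35
AUD 11,490.35 × 1.050 = NZD 12,064.87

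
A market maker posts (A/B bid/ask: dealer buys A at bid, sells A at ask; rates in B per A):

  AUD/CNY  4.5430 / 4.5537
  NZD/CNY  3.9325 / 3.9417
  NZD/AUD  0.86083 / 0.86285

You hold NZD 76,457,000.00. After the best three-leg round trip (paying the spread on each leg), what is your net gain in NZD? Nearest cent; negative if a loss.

Best loop NZD → CNY → AUD → NZD:
NZD 76,457,000.00 × 3.9325 (sell NZD at bid) = CNY 300,667,152.50
CNY 300,667,152.50 ÷ 4.5537 (buy AUD at ask) = AUD 66,027,000.57
AUD 66,027,000.57 ÷ 0.86285 (buy NZD at ask) = NZD 76,521,991.74

Net profit: NZD 64,991.74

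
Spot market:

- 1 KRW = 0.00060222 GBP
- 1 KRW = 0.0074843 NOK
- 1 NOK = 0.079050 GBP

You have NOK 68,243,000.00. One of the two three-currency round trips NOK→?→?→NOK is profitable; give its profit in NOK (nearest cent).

Profitable loop is NOK → KRW → GBP → NOK:
NOK 68,243,000.00 ÷ 0.0074843 = KRW 9,118,154,002
KRW 9,118,154,002 × 0.00060222 = GBP 5,491,134.70
GBP 5,491,134.70 ÷ 0.079050 = NOK 69,464,069.62
Profit = NOK 69,464,069.62 − NOK 68,243,000.00

Profit: NOK 1,221,069.62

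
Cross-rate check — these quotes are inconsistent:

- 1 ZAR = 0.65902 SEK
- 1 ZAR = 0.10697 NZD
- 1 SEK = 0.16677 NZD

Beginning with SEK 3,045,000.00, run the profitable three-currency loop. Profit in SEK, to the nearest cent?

Profitable loop is SEK → NZD → ZAR → SEK:
SEK 3,045,000.00 × 0.16677 = NZD 507,814.65
NZD 507,814.65 ÷ 0.10697 = ZAR 4,747,262.32
ZAR 4,747,262.32 × 0.65902 = SEK 3,128,540.81
Profit = SEK 3,128,540.81 − SEK 3,045,000.00

Profit: SEK 83,540.81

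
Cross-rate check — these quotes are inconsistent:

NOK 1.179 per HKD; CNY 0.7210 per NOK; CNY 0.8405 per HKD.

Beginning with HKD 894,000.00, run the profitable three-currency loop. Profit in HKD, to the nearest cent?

Profit: HKD 10,167.46

Profitable loop is HKD → NOK → CNY → HKD:
HKD 894,000.00 × 1.179 = NOK 1,054,026.00
NOK 1,054,026.00 × 0.7210 = CNY 759,952.75
CNY 759,952.75 ÷ 0.8405 = HKD 904,167.46
Profit = HKD 904,167.46 − HKD 894,000.00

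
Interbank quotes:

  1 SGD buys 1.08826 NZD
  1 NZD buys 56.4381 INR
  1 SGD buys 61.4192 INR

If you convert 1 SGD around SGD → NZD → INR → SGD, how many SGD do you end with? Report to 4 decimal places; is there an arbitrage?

Around SGD → NZD → INR → SGD: 1 × 1.08826 × 56.4381 ÷ 61.4192 = 1.000002
Product ≈ 1 (deviation 0.000%, within rounding noise).

1.0000 (no arbitrage)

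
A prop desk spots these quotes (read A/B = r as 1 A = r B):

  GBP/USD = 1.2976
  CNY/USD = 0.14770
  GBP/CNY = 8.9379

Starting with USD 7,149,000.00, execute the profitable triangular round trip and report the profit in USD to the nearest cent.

Profit: USD 124,114.87

Profitable loop is USD → GBP → CNY → USD:
USD 7,149,000.00 ÷ 1.2976 = GBP 5,509,401.97
GBP 5,509,401.97 × 8.9379 = CNY 49,242,483.89
CNY 49,242,483.89 × 0.14770 = USD 7,273,114.87
Profit = USD 7,273,114.87 − USD 7,149,000.00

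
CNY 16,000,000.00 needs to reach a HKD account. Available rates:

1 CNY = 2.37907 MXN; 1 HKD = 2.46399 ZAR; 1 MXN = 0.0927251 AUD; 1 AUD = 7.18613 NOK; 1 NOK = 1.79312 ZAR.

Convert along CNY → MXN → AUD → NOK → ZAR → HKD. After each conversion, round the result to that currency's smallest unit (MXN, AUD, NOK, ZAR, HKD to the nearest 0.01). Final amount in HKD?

CNY 16,000,000.00 × 2.37907 = MXN 38,065,120.00
MXN 38,065,120.00 × 0.0927251 = AUD 3,529,592.06
AUD 3,529,592.06 × 7.18613 = NOK 25,364,107.39
NOK 25,364,107.39 × 1.79312 = ZAR 45,480,888.24
ZAR 45,480,888.24 ÷ 2.46399 = HKD 18,458,227.61

HKD 18,458,227.61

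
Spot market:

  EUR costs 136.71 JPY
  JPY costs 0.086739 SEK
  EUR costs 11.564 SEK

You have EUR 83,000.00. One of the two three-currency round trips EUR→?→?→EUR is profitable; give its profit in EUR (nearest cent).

Profit: EUR 2,110.81

Profitable loop is EUR → JPY → SEK → EUR:
EUR 83,000.00 × 136.71 = JPY 11,346,930
JPY 11,346,930 × 0.086739 = SEK 984,221.36
SEK 984,221.36 ÷ 11.564 = EUR 85,110.81
Profit = EUR 85,110.81 − EUR 83,000.00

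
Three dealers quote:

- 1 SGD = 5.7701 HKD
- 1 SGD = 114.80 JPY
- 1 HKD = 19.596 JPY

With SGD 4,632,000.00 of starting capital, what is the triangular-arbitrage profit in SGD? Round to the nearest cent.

Profitable loop is SGD → JPY → HKD → SGD:
SGD 4,632,000.00 × 114.80 = JPY 531,753,600
JPY 531,753,600 ÷ 19.596 = HKD 27,135,823.64
HKD 27,135,823.64 ÷ 5.7701 = SGD 4,702,834.20
Profit = SGD 4,702,834.20 − SGD 4,632,000.00

Profit: SGD 70,834.20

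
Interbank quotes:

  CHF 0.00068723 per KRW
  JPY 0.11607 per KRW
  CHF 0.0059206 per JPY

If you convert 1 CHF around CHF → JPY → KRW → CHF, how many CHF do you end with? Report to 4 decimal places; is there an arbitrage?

Around CHF → JPY → KRW → CHF: 1 ÷ 0.0059206 ÷ 0.11607 × 0.00068723 = 1.000038
Product ≈ 1 (deviation 0.004%, within rounding noise).

1.0000 (no arbitrage)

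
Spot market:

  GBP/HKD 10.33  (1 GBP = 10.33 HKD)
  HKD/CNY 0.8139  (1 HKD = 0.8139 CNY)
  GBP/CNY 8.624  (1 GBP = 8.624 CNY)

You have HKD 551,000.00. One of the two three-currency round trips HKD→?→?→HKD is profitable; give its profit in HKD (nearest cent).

Profit: HKD 14,182.85

Profitable loop is HKD → GBP → CNY → HKD:
HKD 551,000.00 ÷ 10.33 = GBP 53,339.79
GBP 53,339.79 × 8.624 = CNY 460,002.32
CNY 460,002.32 ÷ 0.8139 = HKD 565,182.85
Profit = HKD 565,182.85 − HKD 551,000.00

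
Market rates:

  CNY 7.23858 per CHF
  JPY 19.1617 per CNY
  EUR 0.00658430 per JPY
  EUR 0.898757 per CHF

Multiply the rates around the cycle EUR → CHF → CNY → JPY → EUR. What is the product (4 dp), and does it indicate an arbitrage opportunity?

1.0161 (arbitrage exists)

Around EUR → CHF → CNY → JPY → EUR: 1 ÷ 0.898757 × 7.23858 × 19.1617 × 0.00658430 = 1.016143
Product > 1; profitable direction is EUR → CHF → CNY → JPY → EUR.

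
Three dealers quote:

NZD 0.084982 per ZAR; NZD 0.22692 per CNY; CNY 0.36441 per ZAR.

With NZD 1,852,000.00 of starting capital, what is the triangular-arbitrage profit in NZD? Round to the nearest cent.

Profit: NZD 51,289.58

Profitable loop is NZD → CNY → ZAR → NZD:
NZD 1,852,000.00 ÷ 0.22692 = CNY 8,161,466.60
CNY 8,161,466.60 ÷ 0.36441 = ZAR 22,396,384.83
ZAR 22,396,384.83 × 0.084982 = NZD 1,903,289.58
Profit = NZD 1,903,289.58 − NZD 1,852,000.00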